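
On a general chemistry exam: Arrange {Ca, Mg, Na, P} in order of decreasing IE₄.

Mg > Na > Ca > P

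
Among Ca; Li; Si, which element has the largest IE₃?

Li

IE_3 is the cost of taking one more electron from the +2 cation: Ca²⁺ is the bare [Ar] core; Li²⁺ is already 1 electron into the core; Si²⁺ still has 2 valence electrons.
Pulling an electron out of a noble-gas core costs far more than removing a remaining valence electron, so Ca and Li sit at the high end of IE_3.
The numbers (kJ/mol): Ca 4912, Li 11815, Si 3232.
Overall IE_3 order: Si < Ca < Li.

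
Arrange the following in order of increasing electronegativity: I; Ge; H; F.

Ge < H < I < F

H is in period 1, group 1; F is in period 2, group 17; Ge is in period 4, group 14; I is in period 5, group 17.
Atoms toward the upper right of the periodic table pull bonding electrons most strongly.
These span different periods and groups, so the two trends combine.
H > Ge: period and group pull opposite ways; the down-group shift dominates (2.20 vs 2.01).
I > H: period and group pull opposite ways; the across-period shift dominates (2.66 vs 2.20).
F > I: F sits above I in group 17, so the down-group effect alone puts F higher.
Approximate values (Pauling): H 2.20, F 3.98, Ge 2.01, I 2.66.
So from lowest to highest: Ge < H < I < F.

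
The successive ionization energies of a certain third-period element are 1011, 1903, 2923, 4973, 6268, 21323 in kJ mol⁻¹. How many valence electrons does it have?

Look for the largest jump between consecutive ionization energies: IE6/IE5 ≈ 3.4, far larger than any earlier ratio.
That jump marks the point where a core electron is being removed. So the atom has 5 valence electrons.

5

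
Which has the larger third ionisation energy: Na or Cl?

After 2 electrons have been removed, what remains? Na²⁺ is already 1 electron into the core; Cl²⁺ still has 5 valence electrons.
Core electrons are held far more tightly than valence electrons, so Na tops the IE_3 order.
The numbers (kJ/mol): Na 6910, Cl 3822.
Hence IE_3: Cl < Na.

Na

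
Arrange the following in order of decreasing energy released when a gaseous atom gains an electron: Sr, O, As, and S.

S, O, As, Sr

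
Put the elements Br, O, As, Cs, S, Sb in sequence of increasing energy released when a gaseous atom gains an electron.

O is in period 2, group 16; S is in period 3, group 16; As is in period 4, group 15; Br is in period 4, group 17; Sb is in period 5, group 15; Cs is in period 6, group 1.
Adding an electron releases more energy for atoms nearer the top right (short of the noble gases).
These span different periods and groups, so the two trends combine.
As > Cs: both effects reinforce here, so As is clearly the higher of the two.
Sb > As: this pair runs against the simple trend — see the exception note.
O > Sb: both effects reinforce here, so O is clearly the higher of the two.
S > O: this pair runs against the simple trend — see the exception note.
Br > S: the two effects oppose for this pair; the across-period effect wins (325 vs 200 kJ/mol).
Note the exception: Sb has a higher electron affinity than As, contrary to the simple trend — both are half-filled np³, but the pairing/repulsion penalty for the added electron shrinks as the p orbitals become larger and more diffuse down the group, and for Sb that outweighs the weaker nuclear attraction.
Note the exception: S has a higher electron affinity than O, contrary to the simple trend — the compact 2p subshell of O repels the added electron more than S's larger 3p does.
For reference (kJ/mol): O 141, S 200, As 78, Br 325, Sb 103, Cs 46.
So from lowest to highest: Cs < As < Sb < O < S < Br.

Cs < As < Sb < O < S < Br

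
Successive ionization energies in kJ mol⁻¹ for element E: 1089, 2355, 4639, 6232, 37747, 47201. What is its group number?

Group 14

Look for the largest jump between consecutive ionization energies: IE5/IE4 ≈ 6.1, far larger than any earlier ratio.
That jump marks the point where a core electron is being removed. So the atom has 4 valence electrons.
A main-group element with 4 valence electrons is in group 14.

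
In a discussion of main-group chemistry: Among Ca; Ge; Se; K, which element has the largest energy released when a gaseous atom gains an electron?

K is in period 4, group 1; Ca is in period 4, group 2; Ge is in period 4, group 14; Se is in period 4, group 16.
Electron affinity generally becomes more exothermic across a period toward the halogens and less exothermic down a group.
All lie in period 4; the across-period trend (electron affinity increases left to right) applies, with the exception below.
Note the exception: K has a higher electron affinity than Ca, contrary to the simple trend — adding an electron to Ca (ns²) has to open a new, higher-energy np subshell, which is unfavourable.
Tabulated electron affinity (kJ/mol): K 48, Ca 2, Ge 119, Se 195.
The largest energy released when a gaseous atom gains an electron among these belongs to Se.

Se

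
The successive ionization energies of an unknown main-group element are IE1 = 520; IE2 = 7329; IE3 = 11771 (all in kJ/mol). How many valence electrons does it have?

1

Look for the largest jump between consecutive ionization energies: IE2/IE1 ≈ 14.1, far larger than any earlier ratio.
That jump marks the point where a core electron is being removed. So the atom has 1 valence electron.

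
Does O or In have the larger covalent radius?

Radius decreases left→right (rising Z_eff, same n) and increases top→bottom (higher n).
Here both period and group differ, so the two effects have to be weighed against each other.
In > O: relative to O, both the across-period and down-group shifts push In's atomic radius up.
For reference (pm): O 63, In 142.
So In has the larger covalent radius (In > O).

In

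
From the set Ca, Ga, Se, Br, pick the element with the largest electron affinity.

Ca is in period 4, group 2; Ga is in period 4, group 13; Se is in period 4, group 16; Br is in period 4, group 17.
Atoms with high Z_eff and room in the valence shell (especially the halogens) have the most exothermic electron affinities.
All lie in period 4, so electron affinity increases left to right.
The largest electron affinity among these belongs to Br.

Br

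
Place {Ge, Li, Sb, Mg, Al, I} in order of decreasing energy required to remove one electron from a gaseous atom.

Li is in period 2, group 1; Mg is in period 3, group 2; Al is in period 3, group 13; Ge is in period 4, group 14; Sb is in period 5, group 15; I is in period 5, group 17.
Removing the outermost electron gets harder across a period and easier down a group.
Neither a single period nor a single group — weigh both effects.
Al > Li: the two effects oppose for this pair; the across-period effect wins (578 vs 520 kJ/mol).
Mg > Al: this pair runs against the simple trend — see the exception note.
Ge > Mg: the two effects oppose for this pair; the across-period effect wins (762 vs 738 kJ/mol).
Sb > Ge: period and group pull opposite ways; the across-period shift dominates (831 vs 762 kJ/mol).
I > Sb: I lies to the right of Sb in period 5, so the across-period effect alone puts I higher.
Note the exception: Mg has a higher first ionization energy than Al, contrary to the simple trend — Al's single 3p electron is easier to remove than one from Mg's filled 3s².
Tabulated first ionization energy (kJ/mol): Li 520, Mg 738, Al 578, Ge 762, Sb 831, I 1008.
So from highest to lowest: I > Sb > Ge > Mg > Al > Li.

I > Sb > Ge > Mg > Al > Li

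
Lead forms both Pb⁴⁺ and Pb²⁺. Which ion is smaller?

Both ions have Z = 82 protons, but Pb⁴⁺ has lost more electrons, so its remaining electrons feel a larger effective nuclear charge per electron and are pulled in more tightly.
Higher positive charge → smaller ion, so Pb²⁺ > Pb⁴⁺.

Pb⁴⁺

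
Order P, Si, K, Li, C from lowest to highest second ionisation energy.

After 1 electron has been removed, what remains? P⁺ still has 4 valence electrons; Si⁺ still has 3 valence electrons; K⁺ is the bare [Ar] core; Li⁺ is the bare [He] core; C⁺ still has 3 valence electrons.
Core electrons are held far more tightly than valence electrons, so K and Li top the IE_2 order.
Valence configurations: P⁺ [Ne]3s²3p², Si⁺ [Ne]3s²3p¹, C⁺ [He]2s²2p¹.
The numbers (kJ/mol): P 1907, Si 1577, K 3052, Li 7298, C 2353.
Hence IE_2: Si < P < C < K < Li.

Si < P < C < K < Li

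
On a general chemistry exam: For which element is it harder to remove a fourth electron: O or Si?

O

The fourth ionization energy removes an electron from the +3 ion. For each element: O³⁺ still has 3 valence electrons; Si³⁺ still has 1 valence electron.
All are still removing valence electrons, so compare the +3 ions as you would atoms: IE_4 generally rises across a period (higher Z_eff) and falls down a group (larger shell), subject to the usual subshell exceptions.
Valence configurations: O³⁺ [He]2s²2p¹, Si³⁺ [Ne]3s¹.
Tabulated IE_4 (kJ/mol): O 7469, Si 4356.
Hence IE_4: Si < O.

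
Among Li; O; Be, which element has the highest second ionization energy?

After 1 electron has been removed, what remains? Li⁺ is the bare [He] core; O⁺ still has 5 valence electrons; Be⁺ still has 1 valence electron.
Pulling an electron out of a noble-gas core costs far more than removing a remaining valence electron, so Li sits at the high end of IE_2.
Valence configurations: O⁺ [He]2s²2p³, Be⁺ [He]2s¹.
The numbers (kJ/mol): Li 7298, O 3388, Be 1757.
Putting it together, IE_2: Be < O < Li.

Li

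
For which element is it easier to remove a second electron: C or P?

IE_2 is the cost of taking one more electron from the +1 cation: C⁺ still has 3 valence electrons; P⁺ still has 4 valence electrons.
All are still removing valence electrons, so compare the +1 ions as you would atoms: IE_2 generally rises across a period (higher Z_eff) and falls down a group (larger shell), subject to the usual subshell exceptions.
Valence configurations: C⁺ [He]2s²2p¹, P⁺ [Ne]3s²3p².
The numbers (kJ/mol): C 2353, P 1907.
Putting it together, IE_2: P < C.

P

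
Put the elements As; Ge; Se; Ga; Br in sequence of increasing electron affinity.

Ga < As < Ge < Se < Br

Ga is in period 4, group 13; Ge is in period 4, group 14; As is in period 4, group 15; Se is in period 4, group 16; Br is in period 4, group 17.
Adding an electron releases more energy for atoms nearer the top right (short of the noble gases).
All lie in period 4; the across-period trend (electron affinity increases left to right) applies, with the exception below.
Note the exception: Ge has a higher electron affinity than As, contrary to the simple trend — adding an electron to As's half-filled 4p³ is unfavourable, so Ge (4p²) has the more exothermic EA.
Approximate values (kJ/mol): Ga 29, Ge 119, As 78, Se 195, Br 325.
So from lowest to highest: Ga < As < Ge < Se < Br.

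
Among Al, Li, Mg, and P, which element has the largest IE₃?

Consider each +2 ion: Al²⁺ still has 1 valence electron; Li²⁺ is already 1 electron into the core; Mg²⁺ is the bare [Ne] core; P²⁺ still has 3 valence electrons.
Core electrons are held far more tightly than valence electrons, so Mg and Li top the IE_3 order.
Valence configurations: Al²⁺ [Ne]3s¹, P²⁺ [Ne]3s²3p¹.
The numbers (kJ/mol): Al 2745, Li 11815, Mg 7733, P 2914.
Overall IE_3 order: Al < P < Mg < Li.

Li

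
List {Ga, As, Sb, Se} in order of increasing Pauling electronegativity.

Atoms toward the upper right of the periodic table pull bonding electrons most strongly.
Neither a single period nor a single group — weigh both effects.
Sb > Ga: the two effects oppose for this pair; the across-period effect wins (2.05 vs 1.81).
As > Sb: they share group 15; the group trend gives As the larger value.
Se > As: Se lies to the right of As in period 4, so the across-period effect alone puts Se higher.
Approximate values (Pauling): Ga 1.81, As 2.18, Se 2.55, Sb 2.05.
So from lowest to highest: Ga < Sb < As < Se.

Ga < Sb < As < Se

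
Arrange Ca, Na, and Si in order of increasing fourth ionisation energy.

Si < Ca < Na

IE_4 is the cost of taking one more electron from the +3 cation: Ca³⁺ is already 1 electron into the core; Na³⁺ is already 2 electrons into the core; Si³⁺ still has 1 valence electron.
Pulling an electron out of a noble-gas core costs far more than removing a remaining valence electron, so Ca and Na sit at the high end of IE_4.
The numbers (kJ/mol): Ca 6491, Na 9543, Si 4356.
So the fourth ionization energies run Si < Ca < Na.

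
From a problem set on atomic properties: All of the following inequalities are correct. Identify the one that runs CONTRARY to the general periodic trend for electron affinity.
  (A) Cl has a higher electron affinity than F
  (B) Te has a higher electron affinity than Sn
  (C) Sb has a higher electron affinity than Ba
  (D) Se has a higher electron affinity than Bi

(A)

The general trend: electron affinity increases across a period and decreases down a group.
(A) Cl (period 3, group 17) vs F (period 2, group 17): the stated order contradicts the simple trend.
(B) Te (period 5, group 16) vs Sn (period 5, group 14): the stated order agrees with the simple trend.
(C) Sb (period 5, group 15) vs Ba (period 6, group 2): the stated order agrees with the simple trend.
(D) Se (period 4, group 16) vs Bi (period 6, group 15): the stated order agrees with the simple trend.
The exception is (A): F's small 2p subshell makes the incoming electron feel strong e⁻–e⁻ repulsion, so Cl actually releases more energy on gaining an electron.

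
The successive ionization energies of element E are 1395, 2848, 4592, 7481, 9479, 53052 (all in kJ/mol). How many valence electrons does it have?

Look for the largest jump between consecutive ionization energies: IE6/IE5 ≈ 5.6, far larger than any earlier ratio.
That jump marks the point where a core electron is being removed. So the atom has 5 valence electrons.

5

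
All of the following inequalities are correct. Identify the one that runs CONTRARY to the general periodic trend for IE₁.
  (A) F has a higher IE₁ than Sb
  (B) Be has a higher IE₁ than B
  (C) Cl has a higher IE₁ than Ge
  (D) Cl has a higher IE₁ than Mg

(B)

The general trend: IE₁ increases across a period and decreases down a group.
(A) F (period 2, group 17) vs Sb (period 5, group 15): the stated order agrees with the simple trend.
(B) Be (period 2, group 2) vs B (period 2, group 13): the stated order contradicts the simple trend.
(C) Cl (period 3, group 17) vs Ge (period 4, group 14): the stated order agrees with the simple trend.
(D) Cl (period 3, group 17) vs Mg (period 3, group 2): the stated order agrees with the simple trend.
The exception is (B): removing B's lone 2p electron is easier than breaking Be's filled 2s².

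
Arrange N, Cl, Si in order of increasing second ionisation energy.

Si, Cl, N

The second ionization energy removes an electron from the +1 ion. For each element: N⁺ still has 4 valence electrons; Cl⁺ still has 6 valence electrons; Si⁺ still has 3 valence electrons.
All are still removing valence electrons, so compare the +1 ions as you would atoms: IE_2 generally rises across a period (higher Z_eff) and falls down a group (larger shell), subject to the usual subshell exceptions.
Valence configurations: N⁺ [He]2s²2p², Cl⁺ [Ne]3s²3p⁴, Si⁺ [Ne]3s²3p¹.
The numbers (kJ/mol): N 2856, Cl 2298, Si 1577.
Overall IE_2 order: Si < Cl < N.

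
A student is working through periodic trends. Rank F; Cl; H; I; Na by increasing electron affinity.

Na < H < I < F < Cl

H is in period 1, group 1; F is in period 2, group 17; Na is in period 3, group 1; Cl is in period 3, group 17; I is in period 5, group 17.
Electron affinity generally becomes more exothermic across a period toward the halogens and less exothermic down a group.
Neither a single period nor a single group — weigh both effects.
H > Na: H sits above Na in group 1, so the down-group effect alone puts H higher.
I > H: period and group pull opposite ways; the across-period shift dominates (295 vs 73 kJ/mol).
F > I: F sits above I in group 17, so the down-group effect alone puts F higher.
Cl > F: this pair runs against the simple trend — see the exception note.
Note the exception: Cl has a higher electron affinity than F, contrary to the simple trend — F's small 2p subshell makes the incoming electron feel strong e⁻–e⁻ repulsion, so Cl actually releases more energy on gaining an electron.
For reference (kJ/mol): H 73, F 328, Na 53, Cl 349, I 295.
So from lowest to highest: Na < H < I < F < Cl.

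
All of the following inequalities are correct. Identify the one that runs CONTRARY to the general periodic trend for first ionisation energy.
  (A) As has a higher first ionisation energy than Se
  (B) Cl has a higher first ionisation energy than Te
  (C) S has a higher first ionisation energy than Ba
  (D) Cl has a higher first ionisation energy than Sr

(A)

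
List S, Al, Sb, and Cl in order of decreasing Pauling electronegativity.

Cl, S, Sb, Al

Electronegativity increases across a period and decreases down a group, tracking effective nuclear charge and atomic size.
Here both period and group differ, so the two effects have to be weighed against each other.
Sb > Al: period and group pull opposite ways; the across-period shift dominates (2.05 vs 1.61).
S > Sb: relative to Sb, both the across-period and down-group shifts push S's electronegativity up.
Cl > S: both are in period 3; the period trend gives Cl the larger value.
For reference (Pauling): Al 1.61, S 2.58, Cl 3.16, Sb 2.05.
So from highest to lowest: Cl > S > Sb > Al.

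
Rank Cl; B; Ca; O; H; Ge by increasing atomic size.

H is in period 1, group 1; B is in period 2, group 13; O is in period 2, group 16; Cl is in period 3, group 17; Ca is in period 4, group 2; Ge is in period 4, group 14.
Across a period the added protons contract the valence shell; down a group each new principal shell makes the atom larger.
These span different periods and groups, so the two trends combine.
O > H: period and group pull opposite ways; the down-group shift dominates (63 vs 32 pm).
B > O: both are in period 2; the period trend gives B the larger value.
Cl > B: the two effects oppose for this pair; the down-group effect wins (99 vs 85 pm).
Ge > Cl: relative to Cl, both the across-period and down-group shifts push Ge's atomic radius up.
Ca > Ge: both are in period 4; the period trend gives Ca the larger value.
For reference (pm): H 32, B 85, O 63, Cl 99, Ca 171, Ge 121.
So from smallest to largest: H < O < B < Cl < Ge < Ca.

H, O, B, Cl, Ge, Ca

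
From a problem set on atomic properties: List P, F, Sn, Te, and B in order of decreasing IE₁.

B is in period 2, group 13; F is in period 2, group 17; P is in period 3, group 15; Sn is in period 5, group 14; Te is in period 5, group 16.
Removing the outermost electron gets harder across a period and easier down a group.
Neither a single period nor a single group — weigh both effects.
B > Sn: the two effects oppose for this pair; the down-group effect wins (801 vs 709 kJ/mol).
Te > B: the two effects oppose for this pair; the across-period effect wins (869 vs 801 kJ/mol).
P > Te: period and group pull opposite ways; the down-group shift dominates (1012 vs 869 kJ/mol).
F > P: relative to P, both the across-period and down-group shifts push F's first ionization energy up.
For reference (kJ/mol): B 801, F 1681, P 1012, Sn 709, Te 869.
So from highest to lowest: F > P > Te > B > Sn.

F > P > Te > B > Sn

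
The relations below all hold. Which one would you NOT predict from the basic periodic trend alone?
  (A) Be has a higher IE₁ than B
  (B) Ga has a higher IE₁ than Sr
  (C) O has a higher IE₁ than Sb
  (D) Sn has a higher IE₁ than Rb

The general trend: IE₁ increases across a period and decreases down a group.
(A) Be (period 2, group 2) vs B (period 2, group 13): the stated order contradicts the simple trend.
(B) Ga (period 4, group 13) vs Sr (period 5, group 2): the stated order agrees with the simple trend.
(C) O (period 2, group 16) vs Sb (period 5, group 15): the stated order agrees with the simple trend.
(D) Sn (period 5, group 14) vs Rb (period 5, group 1): the stated order agrees with the simple trend.
The exception is (A): removing B's lone 2p electron is easier than breaking Be's filled 2s².

(A)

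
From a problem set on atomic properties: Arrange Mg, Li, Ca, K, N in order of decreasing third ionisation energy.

Li, Mg, Ca, N, K

The third ionization energy removes an electron from the +2 ion. For each element: Mg²⁺ is the bare [Ne] core; Li²⁺ is already 1 electron into the core; Ca²⁺ is the bare [Ar] core; K²⁺ is already 1 electron into the core; N²⁺ still has 3 valence electrons.
Usually core removal costs more than valence removal, but here the competition is close: a tightly held n=2 valence electron can cost more to remove than an n=3 core electron, so the actual values have to decide it.
Approximate IE_3 values (kJ/mol): Mg 7733, Li 11815, Ca 4912, K 4420, N 4578.
So the third ionization energies run K < N < Ca < Mg < Li.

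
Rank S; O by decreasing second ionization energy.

Consider each +1 ion: S⁺ still has 5 valence electrons; O⁺ still has 5 valence electrons.
All are still removing valence electrons, so compare the +1 ions as you would atoms: IE_2 generally rises across a period (higher Z_eff) and falls down a group (larger shell), subject to the usual subshell exceptions.
Valence configurations: S⁺ [Ne]3s²3p³, O⁺ [He]2s²2p³.
The numbers (kJ/mol): S 2252, O 3388.
Overall IE_2 order: S < O.

O, S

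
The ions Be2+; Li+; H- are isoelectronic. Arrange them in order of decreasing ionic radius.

H- > Li+ > Be2+

All of these have 2 electrons, so size is governed by nuclear charge alone: the more protons, the stronger the pull on the same electron cloud, and the smaller the ion.
Nuclear charges: Be2+ (Z=4), Li+ (Z=3), H- (Z=1).
Largest to smallest: H- > Li+ > Be2+.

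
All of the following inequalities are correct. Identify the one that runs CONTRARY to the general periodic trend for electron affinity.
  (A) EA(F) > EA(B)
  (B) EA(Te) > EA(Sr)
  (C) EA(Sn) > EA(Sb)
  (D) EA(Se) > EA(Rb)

The general trend: electron affinity increases across a period and decreases down a group.
(A) F (period 2, group 17) vs B (period 2, group 13): the stated order agrees with the simple trend.
(B) Te (period 5, group 16) vs Sr (period 5, group 2): the stated order agrees with the simple trend.
(C) Sn (period 5, group 14) vs Sb (period 5, group 15): the stated order contradicts the simple trend.
(D) Se (period 4, group 16) vs Rb (period 5, group 1): the stated order agrees with the simple trend.
The exception is (C): adding an electron to Sb's half-filled 5p³ is unfavourable, so Sn has the more exothermic EA.

(C)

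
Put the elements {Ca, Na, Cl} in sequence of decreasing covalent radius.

Atomic radius shrinks across a period as nuclear charge pulls the same shell inward, and grows down a group as new shells are added.
Here both period and group differ, so the two effects have to be weighed against each other.
Na > Cl: both are in period 3; the period trend gives Na the larger value.
Ca > Na: period and group pull opposite ways; the down-group shift dominates (171 vs 155 pm).
For reference (pm): Na 155, Cl 99, Ca 171.
So from largest to smallest: Ca > Na > Cl.

Ca, Na, Cl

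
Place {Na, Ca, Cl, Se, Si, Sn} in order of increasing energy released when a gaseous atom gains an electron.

Ca, Na, Sn, Si, Se, Cl

Na is in period 3, group 1; Si is in period 3, group 14; Cl is in period 3, group 17; Ca is in period 4, group 2; Se is in period 4, group 16; Sn is in period 5, group 14.
EA tends to increase across a period and decrease down a group, though the pattern is less regular than for IE or radius.
These span different periods and groups, so the two trends combine.
Na > Ca: period and group pull opposite ways; the down-group shift dominates (53 vs 2 kJ/mol).
Sn > Na: period and group pull opposite ways; the across-period shift dominates (107 vs 53 kJ/mol).
Si > Sn: Si sits above Sn in group 14, so the down-group effect alone puts Si higher.
Se > Si: the two effects oppose for this pair; the across-period effect wins (195 vs 134 kJ/mol).
Cl > Se: relative to Se, both the across-period and down-group shifts push Cl's electron affinity up.
Tabulated electron affinity (kJ/mol): Na 53, Si 134, Cl 349, Ca 2, Se 195, Sn 107.
So from lowest to highest: Ca < Na < Sn < Si < Se < Cl.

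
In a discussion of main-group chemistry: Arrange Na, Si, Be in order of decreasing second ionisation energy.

Na > Be > Si

Consider each +1 ion: Na⁺ is the bare [Ne] core; Si⁺ still has 3 valence electrons; Be⁺ still has 1 valence electron.
Breaking into a closed-shell core is much more expensive than removing a leftover valence electron — Na has the largest IE_2 here.
Valence configurations: Si⁺ [Ne]3s²3p¹, Be⁺ [He]2s¹.
Approximate IE_2 values (kJ/mol): Na 4562, Si 1577, Be 1757.
Hence IE_2: Si < Be < Na.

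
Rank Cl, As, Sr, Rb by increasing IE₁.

Cl is in period 3, group 17; As is in period 4, group 15; Rb is in period 5, group 1; Sr is in period 5, group 2.
Removing the outermost electron gets harder across a period and easier down a group.
Neither a single period nor a single group — weigh both effects.
Sr > Rb: both are in period 5; the period trend gives Sr the larger value.
As > Sr: relative to Sr, both the across-period and down-group shifts push As's first ionization energy up.
Cl > As: relative to As, both the across-period and down-group shifts push Cl's first ionization energy up.
Approximate values (kJ/mol): Cl 1251, As 947, Rb 403, Sr 550.
So from lowest to highest: Rb < Sr < As < Cl.

Rb, Sr, As, Cl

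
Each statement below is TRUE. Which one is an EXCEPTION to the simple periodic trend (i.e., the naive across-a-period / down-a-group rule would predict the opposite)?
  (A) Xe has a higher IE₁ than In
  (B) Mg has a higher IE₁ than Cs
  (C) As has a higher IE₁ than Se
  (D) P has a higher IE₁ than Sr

The general trend: IE₁ increases across a period and decreases down a group.
(A) Xe (period 5, group 18) vs In (period 5, group 13): the stated order agrees with the simple trend.
(B) Mg (period 3, group 2) vs Cs (period 6, group 1): the stated order agrees with the simple trend.
(C) As (period 4, group 15) vs Se (period 4, group 16): the stated order contradicts the simple trend.
(D) P (period 3, group 15) vs Sr (period 5, group 2): the stated order agrees with the simple trend.
The exception is (C): Se (4p⁴) ionizes more easily than half-filled As (4p³).

(C)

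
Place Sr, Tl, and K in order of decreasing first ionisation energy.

Tl > Sr > K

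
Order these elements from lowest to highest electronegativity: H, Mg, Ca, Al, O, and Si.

H is in period 1, group 1; O is in period 2, group 16; Mg is in period 3, group 2; Al is in period 3, group 13; Si is in period 3, group 14; Ca is in period 4, group 2.
Electronegativity increases across a period and decreases down a group, tracking effective nuclear charge and atomic size.
These span different periods and groups, so the two trends combine.
Mg > Ca: Mg sits above Ca in group 2, so the down-group effect alone puts Mg higher.
Al > Mg: both are in period 3; the period trend gives Al the larger value.
Si > Al: both are in period 3; the period trend gives Si the larger value.
H > Si: period and group pull opposite ways; the down-group shift dominates (2.20 vs 1.90).
O > H: period and group pull opposite ways; the across-period shift dominates (3.44 vs 2.20).
Approximate values (Pauling): H 2.20, O 3.44, Mg 1.31, Al 1.61, Si 1.90, Ca 1.00.
So from lowest to highest: Ca < Mg < Al < Si < H < O.

Ca, Mg, Al, Si, H, O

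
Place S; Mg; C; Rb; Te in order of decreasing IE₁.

Across a period the outer electron is held more tightly (higher IE₁); down a group it sits in a higher shell, more shielded, and comes off more easily.
These span different periods and groups, so the two trends combine.
Mg > Rb: both effects reinforce here, so Mg is clearly the higher of the two.
Te > Mg: the two effects oppose for this pair; the across-period effect wins (869 vs 738 kJ/mol).
S > Te: S sits above Te in group 16, so the down-group effect alone puts S higher.
C > S: the two effects oppose for this pair; the down-group effect wins (1086 vs 1000 kJ/mol).
Tabulated first ionization energy (kJ/mol): C 1086, Mg 738, S 1000, Rb 403, Te 869.
So from highest to lowest: C > S > Te > Mg > Rb.

C, S, Te, Mg, Rb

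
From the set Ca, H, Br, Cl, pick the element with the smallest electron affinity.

H is in period 1, group 1; Cl is in period 3, group 17; Ca is in period 4, group 2; Br is in period 4, group 17.
Atoms with high Z_eff and room in the valence shell (especially the halogens) have the most exothermic electron affinities.
Neither a single period nor a single group — weigh both effects.
H > Ca: period and group pull opposite ways; the down-group shift dominates (73 vs 2 kJ/mol).
Br > H: period and group pull opposite ways; the across-period shift dominates (325 vs 73 kJ/mol).
Cl > Br: they share group 17; the group trend gives Cl the larger value.
For reference (kJ/mol): H 73, Cl 349, Ca 2, Br 325.
The smallest electron affinity among these belongs to Ca.

Ca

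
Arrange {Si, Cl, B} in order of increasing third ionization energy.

Si < B < Cl

Consider each +2 ion: Si²⁺ still has 2 valence electrons; Cl²⁺ still has 5 valence electrons; B²⁺ still has 1 valence electron.
All are still removing valence electrons, so compare the +2 ions as you would atoms: IE_3 generally rises across a period (higher Z_eff) and falls down a group (larger shell), subject to the usual subshell exceptions.
Valence configurations: Si²⁺ [Ne]3s², Cl²⁺ [Ne]3s²3p³, B²⁺ [He]2s¹.
Tabulated IE_3 (kJ/mol): Si 3232, Cl 3822, B 3660.
Putting it together, IE_3: Si < B < Cl.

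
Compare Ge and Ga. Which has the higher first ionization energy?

Ge

Removing the outermost electron gets harder across a period and easier down a group.
All lie in period 4, so first ionization energy increases left to right.
So Ge has the higher first ionization energy (Ge > Ga).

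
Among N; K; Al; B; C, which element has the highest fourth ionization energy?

The fourth ionization energy removes an electron from the +3 ion. For each element: N³⁺ still has 2 valence electrons; K³⁺ is already 2 electrons into the core; Al³⁺ is the bare [Ne] core; B³⁺ is the bare [He] core; C³⁺ still has 1 valence electron.
Usually core removal costs more than valence removal, but here the competition is close: a tightly held n=2 valence electron can cost more to remove than an n=3 core electron, so the actual values have to decide it.
Valence configurations: N³⁺ [He]2s², C³⁺ [He]2s¹.
Tabulated IE_4 (kJ/mol): N 7475, K 5877, Al 11577, B 25026, C 6223.
So the fourth ionization energies run K < C < N < Al < B.

B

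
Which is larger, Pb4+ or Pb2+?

Pb2+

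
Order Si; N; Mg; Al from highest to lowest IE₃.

Consider each +2 ion: Si²⁺ still has 2 valence electrons; N²⁺ still has 3 valence electrons; Mg²⁺ is the bare [Ne] core; Al²⁺ still has 1 valence electron.
Core electrons are held far more tightly than valence electrons, so Mg tops the IE_3 order.
Valence configurations: Si²⁺ [Ne]3s², N²⁺ [He]2s²2p¹, Al²⁺ [Ne]3s¹.
Approximate IE_3 values (kJ/mol): Si 3232, N 4578, Mg 7733, Al 2745.
Putting it together, IE_3: Al < Si < N < Mg.

Mg > N > Si > Al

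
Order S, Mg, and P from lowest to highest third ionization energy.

IE_3 is the cost of taking one more electron from the +2 cation: S²⁺ still has 4 valence electrons; Mg²⁺ is the bare [Ne] core; P²⁺ still has 3 valence electrons.
Core electrons are held far more tightly than valence electrons, so Mg tops the IE_3 order.
Valence configurations: S²⁺ [Ne]3s²3p², P²⁺ [Ne]3s²3p¹.
Tabulated IE_3 (kJ/mol): S 3357, Mg 7733, P 2914.
Putting it together, IE_3: P < S < Mg.

P, S, Mg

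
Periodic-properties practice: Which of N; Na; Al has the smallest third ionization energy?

Al

IE_3 is the cost of taking one more electron from the +2 cation: N²⁺ still has 3 valence electrons; Na²⁺ is already 1 electron into the core; Al²⁺ still has 1 valence electron.
Breaking into a closed-shell core is much more expensive than removing a leftover valence electron — Na has the largest IE_3 here.
Valence configurations: N²⁺ [He]2s²2p¹, Al²⁺ [Ne]3s¹.
Tabulated IE_3 (kJ/mol): N 4578, Na 6910, Al 2745.
Putting it together, IE_3: Al < N < Na.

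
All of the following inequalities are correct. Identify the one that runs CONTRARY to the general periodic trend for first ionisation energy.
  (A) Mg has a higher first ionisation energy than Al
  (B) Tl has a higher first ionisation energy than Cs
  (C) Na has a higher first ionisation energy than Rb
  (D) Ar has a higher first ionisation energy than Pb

The general trend: first ionisation energy increases across a period and decreases down a group.
(A) Mg (period 3, group 2) vs Al (period 3, group 13): the stated order contradicts the simple trend.
(B) Tl (period 6, group 13) vs Cs (period 6, group 1): the stated order agrees with the simple trend.
(C) Na (period 3, group 1) vs Rb (period 5, group 1): the stated order agrees with the simple trend.
(D) Ar (period 3, group 18) vs Pb (period 6, group 14): the stated order agrees with the simple trend.
The exception is (A): Al's single 3p electron is easier to remove than one from Mg's filled 3s².

(A)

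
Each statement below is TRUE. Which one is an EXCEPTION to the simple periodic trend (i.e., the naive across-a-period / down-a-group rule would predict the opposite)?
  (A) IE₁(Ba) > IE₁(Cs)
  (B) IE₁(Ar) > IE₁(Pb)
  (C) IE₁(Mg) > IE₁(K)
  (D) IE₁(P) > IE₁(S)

The general trend: first ionisation energy increases across a period and decreases down a group.
(A) Ba (period 6, group 2) vs Cs (period 6, group 1): the stated order agrees with the simple trend.
(B) Ar (period 3, group 18) vs Pb (period 6, group 14): the stated order agrees with the simple trend.
(C) Mg (period 3, group 2) vs K (period 4, group 1): the stated order agrees with the simple trend.
(D) P (period 3, group 15) vs S (period 3, group 16): the stated order contradicts the simple trend.
The exception is (D): S (3p⁴) ionizes more easily than half-filled P (3p³) because the paired 3p electron in S is pushed out by e⁻–e⁻ repulsion.

(D)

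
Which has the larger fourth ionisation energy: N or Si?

N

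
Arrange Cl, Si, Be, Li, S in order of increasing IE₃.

The third ionization energy removes an electron from the +2 ion. For each element: Cl²⁺ still has 5 valence electrons; Si²⁺ still has 2 valence electrons; Be²⁺ is the bare [He] core; Li²⁺ is already 1 electron into the core; S²⁺ still has 4 valence electrons.
Breaking into a closed-shell core is much more expensive than removing a leftover valence electron — Li and Be have the largest IE_3 here.
Valence configurations: Cl²⁺ [Ne]3s²3p³, Si²⁺ [Ne]3s², S²⁺ [Ne]3s²3p².
Approximate IE_3 values (kJ/mol): Cl 3822, Si 3232, Be 14849, Li 11815, S 3357.
So the third ionization energies run Si < S < Cl < Li < Be.

Si < S < Cl < Li < Be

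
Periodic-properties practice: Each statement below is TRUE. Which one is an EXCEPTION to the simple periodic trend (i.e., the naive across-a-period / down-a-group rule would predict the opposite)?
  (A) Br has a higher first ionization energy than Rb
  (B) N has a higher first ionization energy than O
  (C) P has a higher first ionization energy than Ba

The general trend: first ionization energy increases across a period and decreases down a group.
(A) Br (period 4, group 17) vs Rb (period 5, group 1): the stated order agrees with the simple trend.
(B) N (period 2, group 15) vs O (period 2, group 16): the stated order contradicts the simple trend.
(C) P (period 3, group 15) vs Ba (period 6, group 2): the stated order agrees with the simple trend.
The exception is (B): pairing an electron in O's 2p⁴ costs repulsion energy, so O ionizes more easily than half-filled N (2p³).

(B)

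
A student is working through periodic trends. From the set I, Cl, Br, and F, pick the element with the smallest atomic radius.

F

Moving right in a period, electrons are added to the same shell under a stronger nuclear pull, so atoms get smaller; moving down, a new shell is opened and atoms get larger.
All are in group 17, so atomic radius increases down the group.
The smallest atomic radius among these belongs to F.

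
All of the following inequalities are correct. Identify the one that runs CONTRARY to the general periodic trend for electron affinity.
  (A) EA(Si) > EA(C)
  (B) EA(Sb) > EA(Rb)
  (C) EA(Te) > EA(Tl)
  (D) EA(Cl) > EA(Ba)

(A)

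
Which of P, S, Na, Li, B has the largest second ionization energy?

Li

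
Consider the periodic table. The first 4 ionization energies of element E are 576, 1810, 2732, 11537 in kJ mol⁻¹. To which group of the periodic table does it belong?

Group 13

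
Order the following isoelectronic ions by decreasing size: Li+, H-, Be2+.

H- > Li+ > Be2+

All of these have 2 electrons, so size is governed by nuclear charge alone: the more protons, the stronger the pull on the same electron cloud, and the smaller the ion.
Nuclear charges: Be2+ (Z=4), Li+ (Z=3), H- (Z=1).
Largest to smallest: H- > Li+ > Be2+.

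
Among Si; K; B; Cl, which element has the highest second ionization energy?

The second ionization energy removes an electron from the +1 ion. For each element: Si⁺ still has 3 valence electrons; K⁺ is the bare [Ar] core; B⁺ still has 2 valence electrons; Cl⁺ still has 6 valence electrons.
Breaking into a closed-shell core is much more expensive than removing a leftover valence electron — K has the largest IE_2 here.
Valence configurations: Si⁺ [Ne]3s²3p¹, B⁺ [He]2s², Cl⁺ [Ne]3s²3p⁴.
Approximate IE_2 values (kJ/mol): Si 1577, K 3052, B 2427, Cl 2298.
Putting it together, IE_2: Si < Cl < B < K.

K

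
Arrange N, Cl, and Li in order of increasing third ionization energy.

Cl, N, Li

Consider each +2 ion: N²⁺ still has 3 valence electrons; Cl²⁺ still has 5 valence electrons; Li²⁺ is already 1 electron into the core.
Core electrons are held far more tightly than valence electrons, so Li tops the IE_3 order.
Valence configurations: N²⁺ [He]2s²2p¹, Cl²⁺ [Ne]3s²3p³.
Approximate IE_3 values (kJ/mol): N 4578, Cl 3822, Li 11815.
Overall IE_3 order: Cl < N < Li.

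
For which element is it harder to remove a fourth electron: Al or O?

Al

IE_4 is the cost of taking one more electron from the +3 cation: Al³⁺ is the bare [Ne] core; O³⁺ still has 3 valence electrons.
Core electrons are held far more tightly than valence electrons, so Al tops the IE_4 order.
Tabulated IE_4 (kJ/mol): Al 11577, O 7469.
So the fourth ionization energies run O < Al.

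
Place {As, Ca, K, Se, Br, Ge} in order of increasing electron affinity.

K is in period 4, group 1; Ca is in period 4, group 2; Ge is in period 4, group 14; As is in period 4, group 15; Se is in period 4, group 16; Br is in period 4, group 17.
Adding an electron releases more energy for atoms nearer the top right (short of the noble gases).
All lie in period 4; the across-period trend (electron affinity increases left to right) applies, with the exception below.
Note the exception: K has a higher electron affinity than Ca, contrary to the simple trend — adding an electron to Ca (ns²) has to open a new, higher-energy np subshell, which is unfavourable.
Note the exception: Ge has a higher electron affinity than As, contrary to the simple trend — adding an electron to As's half-filled 4p³ is unfavourable, so Ge (4p²) has the more exothermic EA.
Tabulated electron affinity (kJ/mol): K 48, Ca 2, Ge 119, As 78, Se 195, Br 325.
So from lowest to highest: Ca < K < As < Ge < Se < Br.

Ca < K < As < Ge < Se < Br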